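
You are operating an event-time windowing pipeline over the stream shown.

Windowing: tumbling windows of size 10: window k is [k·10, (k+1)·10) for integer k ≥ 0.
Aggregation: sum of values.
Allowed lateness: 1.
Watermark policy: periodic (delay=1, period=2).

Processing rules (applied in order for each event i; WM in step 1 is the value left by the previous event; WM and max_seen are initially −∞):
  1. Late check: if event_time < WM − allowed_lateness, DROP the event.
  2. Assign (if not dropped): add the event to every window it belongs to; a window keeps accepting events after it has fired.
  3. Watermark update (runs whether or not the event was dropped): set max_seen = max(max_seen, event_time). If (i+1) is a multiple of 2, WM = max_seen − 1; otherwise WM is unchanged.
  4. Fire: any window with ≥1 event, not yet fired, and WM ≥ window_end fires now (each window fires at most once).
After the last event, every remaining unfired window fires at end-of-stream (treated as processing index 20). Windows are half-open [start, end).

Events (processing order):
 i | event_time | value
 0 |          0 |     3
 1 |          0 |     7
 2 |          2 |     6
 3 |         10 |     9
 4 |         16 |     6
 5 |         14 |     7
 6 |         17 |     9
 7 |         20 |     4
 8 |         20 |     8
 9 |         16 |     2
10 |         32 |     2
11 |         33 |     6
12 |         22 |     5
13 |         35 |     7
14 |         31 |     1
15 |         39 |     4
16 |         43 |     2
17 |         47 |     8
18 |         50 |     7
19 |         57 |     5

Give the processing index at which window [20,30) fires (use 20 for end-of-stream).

i=0 t=0 v=3: → [0,10); WM=−∞
i=1 t=0 v=7: → [0,10); WM=-1
i=2 t=2 v=6: → [0,10); WM=-1
i=3 t=10 v=9: → [10,20); WM=9
i=4 t=16 v=6: → [10,20); WM=9
i=5 t=14 v=7: → [10,20); WM=15; [0,10) fires=16
i=6 t=17 v=9: → [10,20); WM=15
i=7 t=20 v=4: → [20,30); WM=19
i=8 t=20 v=8: → [20,30); WM=19
i=9 t=16 v=2: DROP (t<19-1); WM=19
i=10 t=32 v=2: → [30,40); WM=19
i=11 t=33 v=6: → [30,40); WM=32; [10,20) fires=31 [20,30) fires=12
i=12 t=22 v=5: DROP (t<32-1); WM=32
i=13 t=35 v=7: → [30,40); WM=34
i=14 t=31 v=1: DROP (t<34-1); WM=34
i=15 t=39 v=4: → [30,40); WM=38
i=16 t=43 v=2: → [40,50); WM=38
i=17 t=47 v=8: → [40,50); WM=46; [30,40) fires=19
i=18 t=50 v=7: → [50,60); WM=46
i=19 t=57 v=5: → [50,60); WM=56; [40,50) fires=10

11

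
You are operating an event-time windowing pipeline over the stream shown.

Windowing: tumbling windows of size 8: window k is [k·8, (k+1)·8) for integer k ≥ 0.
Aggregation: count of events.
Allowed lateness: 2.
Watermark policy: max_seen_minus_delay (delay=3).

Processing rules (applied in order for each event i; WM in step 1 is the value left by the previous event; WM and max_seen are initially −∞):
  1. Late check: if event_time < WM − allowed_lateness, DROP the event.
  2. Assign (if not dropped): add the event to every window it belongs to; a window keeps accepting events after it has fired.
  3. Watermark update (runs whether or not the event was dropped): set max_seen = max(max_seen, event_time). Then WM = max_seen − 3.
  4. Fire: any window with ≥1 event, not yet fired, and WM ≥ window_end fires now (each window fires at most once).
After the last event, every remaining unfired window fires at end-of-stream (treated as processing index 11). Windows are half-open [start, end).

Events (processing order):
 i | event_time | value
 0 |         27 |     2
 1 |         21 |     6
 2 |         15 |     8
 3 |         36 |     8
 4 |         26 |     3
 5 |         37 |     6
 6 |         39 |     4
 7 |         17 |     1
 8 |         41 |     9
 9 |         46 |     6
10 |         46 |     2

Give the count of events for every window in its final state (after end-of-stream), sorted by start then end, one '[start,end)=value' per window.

i=0 t=27 v=2: → [24,32); WM=24
i=1 t=21 v=6: DROP (t<24-2); WM=24
i=2 t=15 v=8: DROP (t<24-2); WM=24
i=3 t=36 v=8: → [32,40); WM=33; [24,32) fires=1
i=4 t=26 v=3: DROP (t<33-2); WM=33
i=5 t=37 v=6: → [32,40); WM=34
i=6 t=39 v=4: → [32,40); WM=36
i=7 t=17 v=1: DROP (t<36-2); WM=36
i=8 t=41 v=9: → [40,48); WM=38
i=9 t=46 v=6: → [40,48); WM=43; [32,40) fires=3
i=10 t=46 v=2: → [40,48); WM=43

[24,32)=1 [32,40)=3 [40,48)=3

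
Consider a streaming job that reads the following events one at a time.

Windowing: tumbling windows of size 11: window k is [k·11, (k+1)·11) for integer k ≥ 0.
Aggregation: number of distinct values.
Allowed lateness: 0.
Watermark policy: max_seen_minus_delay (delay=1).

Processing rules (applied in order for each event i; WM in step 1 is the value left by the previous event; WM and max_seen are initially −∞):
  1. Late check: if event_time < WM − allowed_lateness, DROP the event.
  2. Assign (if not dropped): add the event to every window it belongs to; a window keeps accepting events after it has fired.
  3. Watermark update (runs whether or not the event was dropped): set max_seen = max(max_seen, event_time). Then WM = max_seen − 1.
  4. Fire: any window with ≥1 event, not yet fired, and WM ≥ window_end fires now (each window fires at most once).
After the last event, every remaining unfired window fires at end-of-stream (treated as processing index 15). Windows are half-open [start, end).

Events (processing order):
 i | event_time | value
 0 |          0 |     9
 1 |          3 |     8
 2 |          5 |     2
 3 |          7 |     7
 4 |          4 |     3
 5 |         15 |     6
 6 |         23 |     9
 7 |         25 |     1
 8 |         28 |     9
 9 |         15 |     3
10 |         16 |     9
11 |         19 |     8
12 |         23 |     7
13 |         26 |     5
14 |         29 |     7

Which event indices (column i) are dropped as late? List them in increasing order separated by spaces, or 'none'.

4 9 10 11 12 13

i=0 t=0 v=9: → [0,11); WM=-1
i=1 t=3 v=8: → [0,11); WM=2
i=2 t=5 v=2: → [0,11); WM=4
i=3 t=7 v=7: → [0,11); WM=6
i=4 t=4 v=3: DROP (t<6-0); WM=6
i=5 t=15 v=6: → [11,22); WM=14; [0,11) fires=4
i=6 t=23 v=9: → [22,33); WM=22; [11,22) fires=1
i=7 t=25 v=1: → [22,33); WM=24
i=8 t=28 v=9: → [22,33); WM=27
i=9 t=15 v=3: DROP (t<27-0); WM=27
i=10 t=16 v=9: DROP (t<27-0); WM=27
i=11 t=19 v=8: DROP (t<27-0); WM=27
i=12 t=23 v=7: DROP (t<27-0); WM=27
i=13 t=26 v=5: DROP (t<27-0); WM=27
i=14 t=29 v=7: → [22,33); WM=28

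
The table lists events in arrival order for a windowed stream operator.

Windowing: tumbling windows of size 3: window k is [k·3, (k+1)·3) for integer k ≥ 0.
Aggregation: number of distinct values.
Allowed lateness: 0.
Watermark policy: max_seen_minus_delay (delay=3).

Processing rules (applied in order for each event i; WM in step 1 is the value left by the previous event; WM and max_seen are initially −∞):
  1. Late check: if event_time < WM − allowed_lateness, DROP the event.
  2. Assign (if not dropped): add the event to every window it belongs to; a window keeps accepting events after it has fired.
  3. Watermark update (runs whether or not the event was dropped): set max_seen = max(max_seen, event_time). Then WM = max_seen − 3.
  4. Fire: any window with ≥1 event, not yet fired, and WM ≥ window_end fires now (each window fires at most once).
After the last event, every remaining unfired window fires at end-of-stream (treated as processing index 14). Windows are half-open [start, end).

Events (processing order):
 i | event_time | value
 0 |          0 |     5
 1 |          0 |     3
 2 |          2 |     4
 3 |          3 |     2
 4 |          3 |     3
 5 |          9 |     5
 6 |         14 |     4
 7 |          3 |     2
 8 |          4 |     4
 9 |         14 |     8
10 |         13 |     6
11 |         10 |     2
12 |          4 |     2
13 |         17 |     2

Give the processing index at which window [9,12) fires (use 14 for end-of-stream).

13

i=0 t=0 v=5: → [0,3); WM=-3
i=1 t=0 v=3: → [0,3); WM=-3
i=2 t=2 v=4: → [0,3); WM=-1
i=3 t=3 v=2: → [3,6); WM=0
i=4 t=3 v=3: → [3,6); WM=0
i=5 t=9 v=5: → [9,12); WM=6; [0,3) fires=3 [3,6) fires=2
i=6 t=14 v=4: → [12,15); WM=11
i=7 t=3 v=2: DROP (t<11-0); WM=11
i=8 t=4 v=4: DROP (t<11-0); WM=11
i=9 t=14 v=8: → [12,15); WM=11
i=10 t=13 v=6: → [12,15); WM=11
i=11 t=10 v=2: DROP (t<11-0); WM=11
i=12 t=4 v=2: DROP (t<11-0); WM=11
i=13 t=17 v=2: → [15,18); WM=14; [9,12) fires=1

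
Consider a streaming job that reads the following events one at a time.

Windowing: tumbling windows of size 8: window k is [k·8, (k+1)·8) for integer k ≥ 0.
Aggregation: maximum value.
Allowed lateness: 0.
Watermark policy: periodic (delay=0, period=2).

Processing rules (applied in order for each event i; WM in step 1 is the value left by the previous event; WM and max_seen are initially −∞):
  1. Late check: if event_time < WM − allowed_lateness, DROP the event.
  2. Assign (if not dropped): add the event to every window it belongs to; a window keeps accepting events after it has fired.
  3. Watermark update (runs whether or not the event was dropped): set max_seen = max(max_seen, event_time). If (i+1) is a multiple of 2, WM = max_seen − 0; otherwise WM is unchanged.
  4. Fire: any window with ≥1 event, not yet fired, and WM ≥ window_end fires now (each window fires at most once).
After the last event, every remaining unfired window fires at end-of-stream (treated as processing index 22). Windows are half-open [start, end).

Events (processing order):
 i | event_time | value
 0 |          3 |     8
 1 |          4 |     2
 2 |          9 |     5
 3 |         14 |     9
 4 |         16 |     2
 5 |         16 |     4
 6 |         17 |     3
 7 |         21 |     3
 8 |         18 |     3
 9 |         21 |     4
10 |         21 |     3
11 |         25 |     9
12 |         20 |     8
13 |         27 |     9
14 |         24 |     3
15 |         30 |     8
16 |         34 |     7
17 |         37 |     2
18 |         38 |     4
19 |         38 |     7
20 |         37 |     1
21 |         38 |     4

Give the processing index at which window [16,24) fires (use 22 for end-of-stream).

11

i=0 t=3 v=8: → [0,8); WM=−∞
i=1 t=4 v=2: → [0,8); WM=4
i=2 t=9 v=5: → [8,16); WM=4
i=3 t=14 v=9: → [8,16); WM=14; [0,8) fires=8
i=4 t=16 v=2: → [16,24); WM=14
i=5 t=16 v=4: → [16,24); WM=16; [8,16) fires=9
i=6 t=17 v=3: → [16,24); WM=16
i=7 t=21 v=3: → [16,24); WM=21
i=8 t=18 v=3: DROP (t<21-0); WM=21
i=9 t=21 v=4: → [16,24); WM=21
i=10 t=21 v=3: → [16,24); WM=21
i=11 t=25 v=9: → [24,32); WM=25; [16,24) fires=4
i=12 t=20 v=8: DROP (t<25-0); WM=25
i=13 t=27 v=9: → [24,32); WM=27
i=14 t=24 v=3: DROP (t<27-0); WM=27
i=15 t=30 v=8: → [24,32); WM=30
i=16 t=34 v=7: → [32,40); WM=30
i=17 t=37 v=2: → [32,40); WM=37; [24,32) fires=9
i=18 t=38 v=4: → [32,40); WM=37
i=19 t=38 v=7: → [32,40); WM=38
i=20 t=37 v=1: DROP (t<38-0); WM=38
i=21 t=38 v=4: → [32,40); WM=38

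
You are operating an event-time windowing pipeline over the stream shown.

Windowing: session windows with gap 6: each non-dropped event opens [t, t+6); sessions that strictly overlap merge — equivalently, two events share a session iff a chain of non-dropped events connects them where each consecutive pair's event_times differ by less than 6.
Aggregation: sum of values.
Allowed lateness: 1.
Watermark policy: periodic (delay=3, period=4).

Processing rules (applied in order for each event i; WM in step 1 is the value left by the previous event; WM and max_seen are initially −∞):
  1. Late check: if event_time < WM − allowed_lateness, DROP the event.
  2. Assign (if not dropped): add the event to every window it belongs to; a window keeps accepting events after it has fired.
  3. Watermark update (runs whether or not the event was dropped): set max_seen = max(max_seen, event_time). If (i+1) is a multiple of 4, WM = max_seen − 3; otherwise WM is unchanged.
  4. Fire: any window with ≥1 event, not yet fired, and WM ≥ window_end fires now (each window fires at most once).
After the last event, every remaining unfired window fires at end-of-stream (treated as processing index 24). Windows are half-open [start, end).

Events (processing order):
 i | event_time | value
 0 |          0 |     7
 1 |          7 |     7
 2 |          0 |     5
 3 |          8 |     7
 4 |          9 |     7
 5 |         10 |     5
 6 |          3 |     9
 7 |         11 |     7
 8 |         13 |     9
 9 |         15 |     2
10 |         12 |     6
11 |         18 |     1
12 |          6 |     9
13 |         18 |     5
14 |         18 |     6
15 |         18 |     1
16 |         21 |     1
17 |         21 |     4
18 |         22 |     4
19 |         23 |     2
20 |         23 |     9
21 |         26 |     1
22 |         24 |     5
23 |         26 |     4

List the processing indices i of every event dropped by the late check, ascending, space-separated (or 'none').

i=0 t=0 v=7: → [0,6); WM=−∞
i=1 t=7 v=7: → [7,13); WM=−∞
i=2 t=0 v=5: → [0,6); WM=−∞
i=3 t=8 v=7: → [7,14); WM=5
i=4 t=9 v=7: → [7,15); WM=5
i=5 t=10 v=5: → [7,16); WM=5
i=6 t=3 v=9: DROP (t<5-1); WM=5
i=7 t=11 v=7: → [7,17); WM=8
i=8 t=13 v=9: → [7,19); WM=8
i=9 t=15 v=2: → [7,21); WM=8
i=10 t=12 v=6: → [7,21); WM=8
i=11 t=18 v=1: → [7,24); WM=15
i=12 t=6 v=9: DROP (t<15-1); WM=15
i=13 t=18 v=5: → [7,24); WM=15
i=14 t=18 v=6: → [7,24); WM=15
i=15 t=18 v=1: → [7,24); WM=15
i=16 t=21 v=1: → [7,27); WM=15
i=17 t=21 v=4: → [7,27); WM=15
i=18 t=22 v=4: → [7,28); WM=15
i=19 t=23 v=2: → [7,29); WM=20
i=20 t=23 v=9: → [7,29); WM=20
i=21 t=26 v=1: → [7,32); WM=20
i=22 t=24 v=5: → [7,32); WM=20
i=23 t=26 v=4: → [7,32); WM=23

6 12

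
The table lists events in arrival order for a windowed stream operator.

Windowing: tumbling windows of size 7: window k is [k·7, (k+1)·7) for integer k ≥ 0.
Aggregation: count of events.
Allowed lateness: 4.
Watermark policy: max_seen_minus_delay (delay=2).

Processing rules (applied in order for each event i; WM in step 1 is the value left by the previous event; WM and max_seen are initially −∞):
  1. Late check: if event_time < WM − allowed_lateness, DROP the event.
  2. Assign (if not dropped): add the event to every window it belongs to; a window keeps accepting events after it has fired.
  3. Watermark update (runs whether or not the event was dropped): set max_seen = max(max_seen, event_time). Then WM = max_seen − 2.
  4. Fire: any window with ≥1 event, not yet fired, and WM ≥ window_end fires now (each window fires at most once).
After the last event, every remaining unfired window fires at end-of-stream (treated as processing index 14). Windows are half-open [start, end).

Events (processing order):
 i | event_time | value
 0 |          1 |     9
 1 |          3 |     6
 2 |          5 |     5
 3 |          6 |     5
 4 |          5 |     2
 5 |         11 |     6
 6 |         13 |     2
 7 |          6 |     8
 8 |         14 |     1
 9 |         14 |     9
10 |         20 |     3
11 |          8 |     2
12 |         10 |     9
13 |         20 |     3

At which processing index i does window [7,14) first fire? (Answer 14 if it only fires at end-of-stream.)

10

i=0 t=1 v=9: → [0,7); WM=-1
i=1 t=3 v=6: → [0,7); WM=1
i=2 t=5 v=5: → [0,7); WM=3
i=3 t=6 v=5: → [0,7); WM=4
i=4 t=5 v=2: → [0,7); WM=4
i=5 t=11 v=6: → [7,14); WM=9; [0,7) fires=5
i=6 t=13 v=2: → [7,14); WM=11
i=7 t=6 v=8: DROP (t<11-4); WM=11
i=8 t=14 v=1: → [14,21); WM=12
i=9 t=14 v=9: → [14,21); WM=12
i=10 t=20 v=3: → [14,21); WM=18; [7,14) fires=2
i=11 t=8 v=2: DROP (t<18-4); WM=18
i=12 t=10 v=9: DROP (t<18-4); WM=18
i=13 t=20 v=3: → [14,21); WM=18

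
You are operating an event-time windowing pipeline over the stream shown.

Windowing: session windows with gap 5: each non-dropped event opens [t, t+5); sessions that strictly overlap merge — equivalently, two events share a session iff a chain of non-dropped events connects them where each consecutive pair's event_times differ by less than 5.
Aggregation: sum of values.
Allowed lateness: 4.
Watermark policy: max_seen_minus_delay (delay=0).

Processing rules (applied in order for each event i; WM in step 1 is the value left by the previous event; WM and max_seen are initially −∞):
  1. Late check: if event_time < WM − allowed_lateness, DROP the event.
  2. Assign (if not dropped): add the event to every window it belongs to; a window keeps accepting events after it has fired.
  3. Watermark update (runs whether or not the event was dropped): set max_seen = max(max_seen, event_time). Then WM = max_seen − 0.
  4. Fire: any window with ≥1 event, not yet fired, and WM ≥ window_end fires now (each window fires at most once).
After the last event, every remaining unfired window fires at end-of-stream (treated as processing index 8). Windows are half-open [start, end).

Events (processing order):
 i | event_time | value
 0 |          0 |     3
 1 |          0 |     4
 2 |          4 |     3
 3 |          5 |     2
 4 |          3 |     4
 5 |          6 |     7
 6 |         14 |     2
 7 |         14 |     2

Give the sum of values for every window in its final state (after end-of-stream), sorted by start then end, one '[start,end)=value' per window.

i=0 t=0 v=3: → [0,5); WM=0
i=1 t=0 v=4: → [0,5); WM=0
i=2 t=4 v=3: → [0,9); WM=4
i=3 t=5 v=2: → [0,10); WM=5
i=4 t=3 v=4: → [0,10); WM=5
i=5 t=6 v=7: → [0,11); WM=6
i=6 t=14 v=2: → [14,19); WM=14
i=7 t=14 v=2: → [14,19); WM=14

[0,11)=23 [14,19)=4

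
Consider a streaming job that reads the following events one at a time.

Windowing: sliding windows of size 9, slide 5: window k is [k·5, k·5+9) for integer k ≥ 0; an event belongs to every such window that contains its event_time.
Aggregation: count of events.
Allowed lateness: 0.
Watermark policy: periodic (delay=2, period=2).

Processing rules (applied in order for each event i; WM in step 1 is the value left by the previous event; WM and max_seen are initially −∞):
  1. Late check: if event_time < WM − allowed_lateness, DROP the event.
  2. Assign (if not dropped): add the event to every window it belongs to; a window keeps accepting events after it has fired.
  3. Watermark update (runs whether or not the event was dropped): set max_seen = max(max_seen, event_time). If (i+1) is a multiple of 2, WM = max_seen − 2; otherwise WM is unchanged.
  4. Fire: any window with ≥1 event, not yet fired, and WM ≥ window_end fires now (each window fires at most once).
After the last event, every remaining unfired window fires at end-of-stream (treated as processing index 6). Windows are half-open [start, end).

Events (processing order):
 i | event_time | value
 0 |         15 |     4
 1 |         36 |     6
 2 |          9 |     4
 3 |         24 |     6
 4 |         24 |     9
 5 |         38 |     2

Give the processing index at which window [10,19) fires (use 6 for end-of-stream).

i=0 t=15 v=4: → [15,24),[10,19); WM=−∞
i=1 t=36 v=6: → [35,44),[30,39); WM=34; [10,19) fires=1 [15,24) fires=1
i=2 t=9 v=4: DROP (t<34-0); WM=34
i=3 t=24 v=6: DROP (t<34-0); WM=34
i=4 t=24 v=9: DROP (t<34-0); WM=34
i=5 t=38 v=2: → [35,44),[30,39); WM=36

1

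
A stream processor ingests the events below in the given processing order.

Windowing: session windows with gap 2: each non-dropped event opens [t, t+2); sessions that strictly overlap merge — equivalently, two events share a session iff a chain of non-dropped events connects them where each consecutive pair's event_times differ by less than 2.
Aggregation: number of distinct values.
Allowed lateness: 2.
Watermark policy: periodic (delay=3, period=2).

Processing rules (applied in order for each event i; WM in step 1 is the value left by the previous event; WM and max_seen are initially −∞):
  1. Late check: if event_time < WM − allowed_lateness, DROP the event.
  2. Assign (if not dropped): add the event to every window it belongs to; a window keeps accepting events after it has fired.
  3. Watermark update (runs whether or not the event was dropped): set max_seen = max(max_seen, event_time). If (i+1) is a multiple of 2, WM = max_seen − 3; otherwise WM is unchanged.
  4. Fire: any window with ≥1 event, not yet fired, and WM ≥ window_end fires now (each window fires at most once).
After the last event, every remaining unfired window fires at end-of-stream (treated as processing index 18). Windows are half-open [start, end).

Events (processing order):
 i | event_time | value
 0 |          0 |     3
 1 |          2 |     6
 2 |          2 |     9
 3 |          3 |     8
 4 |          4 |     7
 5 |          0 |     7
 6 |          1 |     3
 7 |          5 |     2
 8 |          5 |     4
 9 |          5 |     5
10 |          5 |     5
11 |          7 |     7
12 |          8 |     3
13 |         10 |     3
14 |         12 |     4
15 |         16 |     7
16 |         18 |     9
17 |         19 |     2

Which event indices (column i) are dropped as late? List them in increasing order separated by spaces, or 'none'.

i=0 t=0 v=3: → [0,2); WM=−∞
i=1 t=2 v=6: → [2,4); WM=-1
i=2 t=2 v=9: → [2,4); WM=-1
i=3 t=3 v=8: → [2,5); WM=0
i=4 t=4 v=7: → [2,6); WM=0
i=5 t=0 v=7: → [0,2); WM=1
i=6 t=1 v=3: → [0,6); WM=1
i=7 t=5 v=2: → [0,7); WM=2
i=8 t=5 v=4: → [0,7); WM=2
i=9 t=5 v=5: → [0,7); WM=2
i=10 t=5 v=5: → [0,7); WM=2
i=11 t=7 v=7: → [7,9); WM=4
i=12 t=8 v=3: → [7,10); WM=4
i=13 t=10 v=3: → [10,12); WM=7
i=14 t=12 v=4: → [12,14); WM=7
i=15 t=16 v=7: → [16,18); WM=13
i=16 t=18 v=9: → [18,20); WM=13
i=17 t=19 v=2: → [18,21); WM=16

none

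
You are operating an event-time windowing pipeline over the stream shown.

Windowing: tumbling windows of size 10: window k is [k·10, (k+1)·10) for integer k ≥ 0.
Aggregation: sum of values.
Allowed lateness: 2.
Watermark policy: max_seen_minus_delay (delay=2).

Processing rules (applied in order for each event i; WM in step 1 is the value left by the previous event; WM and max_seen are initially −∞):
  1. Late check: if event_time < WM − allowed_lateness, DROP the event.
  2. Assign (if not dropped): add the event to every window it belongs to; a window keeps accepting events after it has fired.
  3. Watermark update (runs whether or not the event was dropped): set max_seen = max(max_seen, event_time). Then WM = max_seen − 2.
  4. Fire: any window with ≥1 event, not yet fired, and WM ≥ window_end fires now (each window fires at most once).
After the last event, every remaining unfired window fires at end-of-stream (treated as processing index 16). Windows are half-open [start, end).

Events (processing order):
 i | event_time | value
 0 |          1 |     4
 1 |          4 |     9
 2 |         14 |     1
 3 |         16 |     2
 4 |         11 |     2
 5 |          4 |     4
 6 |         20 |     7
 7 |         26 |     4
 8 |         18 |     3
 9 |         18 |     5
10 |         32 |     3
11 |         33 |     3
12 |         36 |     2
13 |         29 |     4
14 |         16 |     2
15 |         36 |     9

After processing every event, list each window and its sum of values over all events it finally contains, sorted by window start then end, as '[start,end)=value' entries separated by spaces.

[0,10)=13 [10,20)=3 [20,30)=11 [30,40)=17

i=0 t=1 v=4: → [0,10); WM=-1
i=1 t=4 v=9: → [0,10); WM=2
i=2 t=14 v=1: → [10,20); WM=12; [0,10) fires=13
i=3 t=16 v=2: → [10,20); WM=14
i=4 t=11 v=2: DROP (t<14-2); WM=14
i=5 t=4 v=4: DROP (t<14-2); WM=14
i=6 t=20 v=7: → [20,30); WM=18
i=7 t=26 v=4: → [20,30); WM=24; [10,20) fires=3
i=8 t=18 v=3: DROP (t<24-2); WM=24
i=9 t=18 v=5: DROP (t<24-2); WM=24
i=10 t=32 v=3: → [30,40); WM=30; [20,30) fires=11
i=11 t=33 v=3: → [30,40); WM=31
i=12 t=36 v=2: → [30,40); WM=34
i=13 t=29 v=4: DROP (t<34-2); WM=34
i=14 t=16 v=2: DROP (t<34-2); WM=34
i=15 t=36 v=9: → [30,40); WM=34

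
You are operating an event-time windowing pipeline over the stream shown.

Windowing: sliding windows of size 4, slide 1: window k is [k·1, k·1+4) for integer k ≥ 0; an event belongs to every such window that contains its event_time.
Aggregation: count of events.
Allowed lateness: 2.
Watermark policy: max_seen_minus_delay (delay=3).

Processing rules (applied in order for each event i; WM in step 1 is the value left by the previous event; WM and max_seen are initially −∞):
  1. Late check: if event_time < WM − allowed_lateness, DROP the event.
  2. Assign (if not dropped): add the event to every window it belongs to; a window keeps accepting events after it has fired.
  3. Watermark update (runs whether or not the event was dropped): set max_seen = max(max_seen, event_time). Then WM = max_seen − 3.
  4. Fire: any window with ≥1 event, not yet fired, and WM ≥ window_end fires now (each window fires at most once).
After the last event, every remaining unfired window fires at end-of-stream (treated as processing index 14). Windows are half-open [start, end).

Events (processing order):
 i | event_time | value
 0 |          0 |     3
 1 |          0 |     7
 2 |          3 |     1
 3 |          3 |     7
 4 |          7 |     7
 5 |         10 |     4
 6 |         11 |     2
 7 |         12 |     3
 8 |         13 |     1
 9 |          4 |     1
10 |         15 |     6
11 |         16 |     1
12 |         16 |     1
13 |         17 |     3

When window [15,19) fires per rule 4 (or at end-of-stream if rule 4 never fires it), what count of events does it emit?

4

i=0 t=0 v=3: → [0,4); WM=-3
i=1 t=0 v=7: → [0,4); WM=-3
i=2 t=3 v=1: → [3,7),[2,6),[1,5),[0,4); WM=0
i=3 t=3 v=7: → [3,7),[2,6),[1,5),[0,4); WM=0
i=4 t=7 v=7: → [7,11),[6,10),[5,9),[4,8); WM=4; [0,4) fires=4
i=5 t=10 v=4: → [10,14),[9,13),[8,12),[7,11); WM=7; [1,5) fires=2 [2,6) fires=2 [3,7) fires=2
i=6 t=11 v=2: → [11,15),[10,14),[9,13),[8,12); WM=8; [4,8) fires=1
i=7 t=12 v=3: → [12,16),[11,15),[10,14),[9,13); WM=9; [5,9) fires=1
i=8 t=13 v=1: → [13,17),[12,16),[11,15),[10,14); WM=10; [6,10) fires=1
i=9 t=4 v=1: DROP (t<10-2); WM=10
i=10 t=15 v=6: → [15,19),[14,18),[13,17),[12,16); WM=12; [7,11) fires=2 [8,12) fires=2
i=11 t=16 v=1: → [16,20),[15,19),[14,18),[13,17); WM=13; [9,13) fires=3
i=12 t=16 v=1: → [16,20),[15,19),[14,18),[13,17); WM=13
i=13 t=17 v=3: → [17,21),[16,20),[15,19),[14,18); WM=14; [10,14) fires=4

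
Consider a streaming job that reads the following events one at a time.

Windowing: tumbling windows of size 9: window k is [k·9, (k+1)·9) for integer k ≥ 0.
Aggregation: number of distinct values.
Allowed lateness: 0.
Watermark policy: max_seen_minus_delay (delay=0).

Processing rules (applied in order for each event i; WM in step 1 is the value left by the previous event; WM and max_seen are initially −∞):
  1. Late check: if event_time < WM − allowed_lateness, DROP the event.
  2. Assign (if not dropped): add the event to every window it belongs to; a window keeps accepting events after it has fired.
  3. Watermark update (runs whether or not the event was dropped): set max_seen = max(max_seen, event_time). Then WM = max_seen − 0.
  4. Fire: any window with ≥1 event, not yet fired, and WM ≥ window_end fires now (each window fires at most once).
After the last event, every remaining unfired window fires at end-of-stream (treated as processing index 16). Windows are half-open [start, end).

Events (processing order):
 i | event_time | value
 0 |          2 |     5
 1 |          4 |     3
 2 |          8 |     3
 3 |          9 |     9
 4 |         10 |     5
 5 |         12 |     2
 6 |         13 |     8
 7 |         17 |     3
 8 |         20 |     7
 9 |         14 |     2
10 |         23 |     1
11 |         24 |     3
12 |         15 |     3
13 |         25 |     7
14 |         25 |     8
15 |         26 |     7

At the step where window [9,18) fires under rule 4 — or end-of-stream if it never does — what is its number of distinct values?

5

i=0 t=2 v=5: → [0,9); WM=2
i=1 t=4 v=3: → [0,9); WM=4
i=2 t=8 v=3: → [0,9); WM=8
i=3 t=9 v=9: → [9,18); WM=9; [0,9) fires=2
i=4 t=10 v=5: → [9,18); WM=10
i=5 t=12 v=2: → [9,18); WM=12
i=6 t=13 v=8: → [9,18); WM=13
i=7 t=17 v=3: → [9,18); WM=17
i=8 t=20 v=7: → [18,27); WM=20; [9,18) fires=5
i=9 t=14 v=2: DROP (t<20-0); WM=20
i=10 t=23 v=1: → [18,27); WM=23
i=11 t=24 v=3: → [18,27); WM=24
i=12 t=15 v=3: DROP (t<24-0); WM=24
i=13 t=25 v=7: → [18,27); WM=25
i=14 t=25 v=8: → [18,27); WM=25
i=15 t=26 v=7: → [18,27); WM=26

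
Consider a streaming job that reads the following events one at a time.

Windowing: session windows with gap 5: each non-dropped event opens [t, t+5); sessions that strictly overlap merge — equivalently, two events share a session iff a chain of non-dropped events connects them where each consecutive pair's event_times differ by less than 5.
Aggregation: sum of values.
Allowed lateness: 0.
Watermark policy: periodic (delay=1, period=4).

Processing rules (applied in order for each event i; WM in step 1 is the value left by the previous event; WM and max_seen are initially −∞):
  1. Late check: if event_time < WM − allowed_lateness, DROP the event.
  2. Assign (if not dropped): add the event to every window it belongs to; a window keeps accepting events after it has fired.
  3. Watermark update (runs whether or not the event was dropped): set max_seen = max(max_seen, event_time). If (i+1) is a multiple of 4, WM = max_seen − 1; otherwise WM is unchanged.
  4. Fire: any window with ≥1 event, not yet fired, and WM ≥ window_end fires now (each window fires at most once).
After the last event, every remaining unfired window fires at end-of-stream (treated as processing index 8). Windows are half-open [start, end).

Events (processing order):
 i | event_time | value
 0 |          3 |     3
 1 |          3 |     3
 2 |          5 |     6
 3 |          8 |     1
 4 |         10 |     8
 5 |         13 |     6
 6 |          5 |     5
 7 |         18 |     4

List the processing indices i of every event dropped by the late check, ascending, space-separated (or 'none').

i=0 t=3 v=3: → [3,8); WM=−∞
i=1 t=3 v=3: → [3,8); WM=−∞
i=2 t=5 v=6: → [3,10); WM=−∞
i=3 t=8 v=1: → [3,13); WM=7
i=4 t=10 v=8: → [3,15); WM=7
i=5 t=13 v=6: → [3,18); WM=7
i=6 t=5 v=5: DROP (t<7-0); WM=7
i=7 t=18 v=4: → [18,23); WM=17

6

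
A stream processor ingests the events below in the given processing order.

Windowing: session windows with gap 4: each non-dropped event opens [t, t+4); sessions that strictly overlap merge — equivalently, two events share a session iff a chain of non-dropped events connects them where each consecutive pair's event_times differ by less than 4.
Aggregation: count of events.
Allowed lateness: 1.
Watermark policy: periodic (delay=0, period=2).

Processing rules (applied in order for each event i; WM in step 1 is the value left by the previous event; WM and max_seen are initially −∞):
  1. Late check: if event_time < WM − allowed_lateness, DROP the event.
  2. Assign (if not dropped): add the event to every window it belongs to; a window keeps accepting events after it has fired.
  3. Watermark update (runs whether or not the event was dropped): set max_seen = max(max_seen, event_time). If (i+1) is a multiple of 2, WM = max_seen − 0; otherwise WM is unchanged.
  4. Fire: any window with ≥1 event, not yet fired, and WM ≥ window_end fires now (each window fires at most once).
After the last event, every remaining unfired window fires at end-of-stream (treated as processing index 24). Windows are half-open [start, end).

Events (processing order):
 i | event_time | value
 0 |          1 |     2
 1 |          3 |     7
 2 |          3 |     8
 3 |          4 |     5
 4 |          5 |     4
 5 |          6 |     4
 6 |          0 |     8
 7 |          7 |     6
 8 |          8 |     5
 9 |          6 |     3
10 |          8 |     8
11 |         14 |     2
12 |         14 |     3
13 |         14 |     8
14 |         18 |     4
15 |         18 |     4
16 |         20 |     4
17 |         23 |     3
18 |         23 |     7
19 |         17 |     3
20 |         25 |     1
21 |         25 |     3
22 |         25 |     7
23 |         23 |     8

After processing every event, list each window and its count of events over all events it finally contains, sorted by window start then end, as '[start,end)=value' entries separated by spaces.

i=0 t=1 v=2: → [1,5); WM=−∞
i=1 t=3 v=7: → [1,7); WM=3
i=2 t=3 v=8: → [1,7); WM=3
i=3 t=4 v=5: → [1,8); WM=4
i=4 t=5 v=4: → [1,9); WM=4
i=5 t=6 v=4: → [1,10); WM=6
i=6 t=0 v=8: DROP (t<6-1); WM=6
i=7 t=7 v=6: → [1,11); WM=7
i=8 t=8 v=5: → [1,12); WM=7
i=9 t=6 v=3: → [1,12); WM=8
i=10 t=8 v=8: → [1,12); WM=8
i=11 t=14 v=2: → [14,18); WM=14
i=12 t=14 v=3: → [14,18); WM=14
i=13 t=14 v=8: → [14,18); WM=14
i=14 t=18 v=4: → [18,22); WM=14
i=15 t=18 v=4: → [18,22); WM=18
i=16 t=20 v=4: → [18,24); WM=18
i=17 t=23 v=3: → [18,27); WM=23
i=18 t=23 v=7: → [18,27); WM=23
i=19 t=17 v=3: DROP (t<23-1); WM=23
i=20 t=25 v=1: → [18,29); WM=23
i=21 t=25 v=3: → [18,29); WM=25
i=22 t=25 v=7: → [18,29); WM=25
i=23 t=23 v=8: DROP (t<25-1); WM=25

[1,12)=10 [14,18)=3 [18,29)=8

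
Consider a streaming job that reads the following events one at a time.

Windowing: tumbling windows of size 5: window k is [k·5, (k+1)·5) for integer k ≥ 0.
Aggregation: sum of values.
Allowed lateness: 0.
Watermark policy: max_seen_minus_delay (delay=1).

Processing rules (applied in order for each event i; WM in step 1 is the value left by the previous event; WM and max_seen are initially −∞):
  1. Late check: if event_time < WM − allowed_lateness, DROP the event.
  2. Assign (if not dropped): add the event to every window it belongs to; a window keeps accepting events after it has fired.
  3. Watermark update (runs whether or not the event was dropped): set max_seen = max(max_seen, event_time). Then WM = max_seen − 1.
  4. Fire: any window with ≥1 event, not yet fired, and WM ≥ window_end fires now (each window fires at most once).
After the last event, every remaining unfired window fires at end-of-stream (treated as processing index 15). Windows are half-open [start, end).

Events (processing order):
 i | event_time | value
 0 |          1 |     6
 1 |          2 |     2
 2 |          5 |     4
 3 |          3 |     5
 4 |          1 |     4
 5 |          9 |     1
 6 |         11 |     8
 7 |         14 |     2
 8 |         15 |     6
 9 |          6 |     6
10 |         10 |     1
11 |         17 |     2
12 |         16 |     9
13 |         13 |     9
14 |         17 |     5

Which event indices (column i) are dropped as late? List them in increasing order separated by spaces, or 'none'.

i=0 t=1 v=6: → [0,5); WM=0
i=1 t=2 v=2: → [0,5); WM=1
i=2 t=5 v=4: → [5,10); WM=4
i=3 t=3 v=5: DROP (t<4-0); WM=4
i=4 t=1 v=4: DROP (t<4-0); WM=4
i=5 t=9 v=1: → [5,10); WM=8; [0,5) fires=8
i=6 t=11 v=8: → [10,15); WM=10; [5,10) fires=5
i=7 t=14 v=2: → [10,15); WM=13
i=8 t=15 v=6: → [15,20); WM=14
i=9 t=6 v=6: DROP (t<14-0); WM=14
i=10 t=10 v=1: DROP (t<14-0); WM=14
i=11 t=17 v=2: → [15,20); WM=16; [10,15) fires=10
i=12 t=16 v=9: → [15,20); WM=16
i=13 t=13 v=9: DROP (t<16-0); WM=16
i=14 t=17 v=5: → [15,20); WM=16

3 4 9 10 13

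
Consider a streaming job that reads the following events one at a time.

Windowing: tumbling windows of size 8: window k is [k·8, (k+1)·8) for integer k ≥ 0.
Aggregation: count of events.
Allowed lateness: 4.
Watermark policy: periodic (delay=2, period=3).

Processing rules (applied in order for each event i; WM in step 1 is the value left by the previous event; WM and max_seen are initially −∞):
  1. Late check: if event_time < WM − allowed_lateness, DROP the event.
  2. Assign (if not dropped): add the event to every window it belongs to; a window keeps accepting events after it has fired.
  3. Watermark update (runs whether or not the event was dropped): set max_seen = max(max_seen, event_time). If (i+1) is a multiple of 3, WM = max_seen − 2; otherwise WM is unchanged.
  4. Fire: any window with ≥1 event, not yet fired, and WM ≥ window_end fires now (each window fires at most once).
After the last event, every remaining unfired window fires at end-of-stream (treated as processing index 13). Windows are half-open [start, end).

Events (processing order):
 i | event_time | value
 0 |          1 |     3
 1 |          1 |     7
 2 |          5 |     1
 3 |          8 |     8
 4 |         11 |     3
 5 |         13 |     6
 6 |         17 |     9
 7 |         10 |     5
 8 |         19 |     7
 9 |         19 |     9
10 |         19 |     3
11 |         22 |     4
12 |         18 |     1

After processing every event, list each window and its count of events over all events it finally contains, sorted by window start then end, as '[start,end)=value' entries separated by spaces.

[0,8)=3 [8,16)=4 [16,24)=6

i=0 t=1 v=3: → [0,8); WM=−∞
i=1 t=1 v=7: → [0,8); WM=−∞
i=2 t=5 v=1: → [0,8); WM=3
i=3 t=8 v=8: → [8,16); WM=3
i=4 t=11 v=3: → [8,16); WM=3
i=5 t=13 v=6: → [8,16); WM=11; [0,8) fires=3
i=6 t=17 v=9: → [16,24); WM=11
i=7 t=10 v=5: → [8,16); WM=11
i=8 t=19 v=7: → [16,24); WM=17; [8,16) fires=4
i=9 t=19 v=9: → [16,24); WM=17
i=10 t=19 v=3: → [16,24); WM=17
i=11 t=22 v=4: → [16,24); WM=20
i=12 t=18 v=1: → [16,24); WM=20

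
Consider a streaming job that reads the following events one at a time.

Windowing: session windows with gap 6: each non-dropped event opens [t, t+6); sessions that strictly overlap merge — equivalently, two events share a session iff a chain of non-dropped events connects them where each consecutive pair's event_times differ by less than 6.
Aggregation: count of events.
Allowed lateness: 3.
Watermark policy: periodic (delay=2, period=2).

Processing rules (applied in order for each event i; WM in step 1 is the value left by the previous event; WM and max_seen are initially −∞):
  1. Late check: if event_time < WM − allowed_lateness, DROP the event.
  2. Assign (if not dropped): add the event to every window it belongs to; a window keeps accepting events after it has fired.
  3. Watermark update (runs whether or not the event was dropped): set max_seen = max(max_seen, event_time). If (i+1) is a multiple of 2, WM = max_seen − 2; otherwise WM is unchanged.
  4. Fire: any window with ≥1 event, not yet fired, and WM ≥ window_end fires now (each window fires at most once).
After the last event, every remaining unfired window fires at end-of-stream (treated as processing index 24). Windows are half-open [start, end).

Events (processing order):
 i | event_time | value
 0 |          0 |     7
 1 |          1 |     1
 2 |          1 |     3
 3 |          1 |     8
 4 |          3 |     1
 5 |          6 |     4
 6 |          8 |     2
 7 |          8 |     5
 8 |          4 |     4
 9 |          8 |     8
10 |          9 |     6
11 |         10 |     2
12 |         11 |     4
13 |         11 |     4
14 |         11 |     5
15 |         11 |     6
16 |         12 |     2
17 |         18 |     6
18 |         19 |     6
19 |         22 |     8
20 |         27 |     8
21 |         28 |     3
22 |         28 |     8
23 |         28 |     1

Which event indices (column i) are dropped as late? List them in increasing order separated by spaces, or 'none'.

i=0 t=0 v=7: → [0,6); WM=−∞
i=1 t=1 v=1: → [0,7); WM=-1
i=2 t=1 v=3: → [0,7); WM=-1
i=3 t=1 v=8: → [0,7); WM=-1
i=4 t=3 v=1: → [0,9); WM=-1
i=5 t=6 v=4: → [0,12); WM=4
i=6 t=8 v=2: → [0,14); WM=4
i=7 t=8 v=5: → [0,14); WM=6
i=8 t=4 v=4: → [0,14); WM=6
i=9 t=8 v=8: → [0,14); WM=6
i=10 t=9 v=6: → [0,15); WM=6
i=11 t=10 v=2: → [0,16); WM=8
i=12 t=11 v=4: → [0,17); WM=8
i=13 t=11 v=4: → [0,17); WM=9
i=14 t=11 v=5: → [0,17); WM=9
i=15 t=11 v=6: → [0,17); WM=9
i=16 t=12 v=2: → [0,18); WM=9
i=17 t=18 v=6: → [18,24); WM=16
i=18 t=19 v=6: → [18,25); WM=16
i=19 t=22 v=8: → [18,28); WM=20
i=20 t=27 v=8: → [18,33); WM=20
i=21 t=28 v=3: → [18,34); WM=26
i=22 t=28 v=8: → [18,34); WM=26
i=23 t=28 v=1: → [18,34); WM=26

none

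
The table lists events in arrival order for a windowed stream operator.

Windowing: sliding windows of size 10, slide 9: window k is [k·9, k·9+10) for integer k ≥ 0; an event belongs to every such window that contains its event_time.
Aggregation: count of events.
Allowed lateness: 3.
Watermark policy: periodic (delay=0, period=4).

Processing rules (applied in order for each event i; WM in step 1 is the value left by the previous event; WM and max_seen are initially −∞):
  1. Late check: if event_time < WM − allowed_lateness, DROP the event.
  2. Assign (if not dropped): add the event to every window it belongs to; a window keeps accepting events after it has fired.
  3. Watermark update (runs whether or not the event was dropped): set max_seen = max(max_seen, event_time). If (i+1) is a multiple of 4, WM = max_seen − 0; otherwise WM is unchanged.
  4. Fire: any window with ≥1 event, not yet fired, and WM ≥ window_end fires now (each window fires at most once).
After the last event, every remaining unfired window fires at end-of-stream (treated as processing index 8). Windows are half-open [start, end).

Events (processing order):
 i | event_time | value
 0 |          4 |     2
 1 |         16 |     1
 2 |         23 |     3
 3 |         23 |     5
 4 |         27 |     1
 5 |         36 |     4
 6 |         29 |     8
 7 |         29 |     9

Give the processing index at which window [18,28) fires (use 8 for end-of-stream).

7

i=0 t=4 v=2: → [0,10); WM=−∞
i=1 t=16 v=1: → [9,19); WM=−∞
i=2 t=23 v=3: → [18,28); WM=−∞
i=3 t=23 v=5: → [18,28); WM=23; [0,10) fires=1 [9,19) fires=1
i=4 t=27 v=1: → [27,37),[18,28); WM=23
i=5 t=36 v=4: → [36,46),[27,37); WM=23
i=6 t=29 v=8: → [27,37); WM=23
i=7 t=29 v=9: → [27,37); WM=36; [18,28) fires=3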